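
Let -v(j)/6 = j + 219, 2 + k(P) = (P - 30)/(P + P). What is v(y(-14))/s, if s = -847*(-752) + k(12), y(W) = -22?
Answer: -1576/849255 ≈ -0.0018557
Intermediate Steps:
k(P) = -2 + (-30 + P)/(2*P) (k(P) = -2 + (P - 30)/(P + P) = -2 + (-30 + P)/((2*P)) = -2 + (-30 + P)*(1/(2*P)) = -2 + (-30 + P)/(2*P))
v(j) = -1314 - 6*j (v(j) = -6*(j + 219) = -6*(219 + j) = -1314 - 6*j)
s = 2547765/4 (s = -847*(-752) + (-3/2 - 15/12) = 636944 + (-3/2 - 15*1/12) = 636944 + (-3/2 - 5/4) = 636944 - 11/4 = 2547765/4 ≈ 6.3694e+5)
v(y(-14))/s = (-1314 - 6*(-22))/(2547765/4) = (-1314 + 132)*(4/2547765) = -1182*4/2547765 = -1576/849255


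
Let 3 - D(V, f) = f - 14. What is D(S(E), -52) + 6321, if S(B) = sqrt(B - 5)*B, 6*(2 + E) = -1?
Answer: 6390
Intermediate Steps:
E = -13/6 (E = -2 + (1/6)*(-1) = -2 - 1/6 = -13/6 ≈ -2.1667)
S(B) = B*sqrt(-5 + B) (S(B) = sqrt(-5 + B)*B = B*sqrt(-5 + B))
D(V, f) = 17 - f (D(V, f) = 3 - (f - 14) = 3 - (-14 + f) = 3 + (14 - f) = 17 - f)
D(S(E), -52) + 6321 = (17 - 1*(-52)) + 6321 = (17 + 52) + 6321 = 69 + 6321 = 6390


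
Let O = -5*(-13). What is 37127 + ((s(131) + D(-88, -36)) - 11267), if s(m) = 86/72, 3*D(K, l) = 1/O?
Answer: 60515207/2340 ≈ 25861.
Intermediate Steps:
O = 65
D(K, l) = 1/195 (D(K, l) = (⅓)/65 = (⅓)*(1/65) = 1/195)
s(m) = 43/36 (s(m) = 86*(1/72) = 43/36)
37127 + ((s(131) + D(-88, -36)) - 11267) = 37127 + ((43/36 + 1/195) - 11267) = 37127 + (2807/2340 - 11267) = 37127 - 26361973/2340 = 60515207/2340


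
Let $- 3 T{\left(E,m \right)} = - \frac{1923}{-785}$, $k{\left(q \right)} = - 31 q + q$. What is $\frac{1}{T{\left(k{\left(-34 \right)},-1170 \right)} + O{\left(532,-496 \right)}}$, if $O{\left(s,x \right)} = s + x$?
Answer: $\frac{785}{27619} \approx 0.028422$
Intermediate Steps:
$k{\left(q \right)} = - 30 q$
$T{\left(E,m \right)} = - \frac{641}{785}$ ($T{\left(E,m \right)} = - \frac{\left(-1923\right) \frac{1}{-785}}{3} = - \frac{\left(-1923\right) \left(- \frac{1}{785}\right)}{3} = \left(- \frac{1}{3}\right) \frac{1923}{785} = - \frac{641}{785}$)
$\frac{1}{T{\left(k{\left(-34 \right)},-1170 \right)} + O{\left(532,-496 \right)}} = \frac{1}{- \frac{641}{785} + \left(532 - 496\right)} = \frac{1}{- \frac{641}{785} + 36} = \frac{1}{\frac{27619}{785}} = \frac{785}{27619}$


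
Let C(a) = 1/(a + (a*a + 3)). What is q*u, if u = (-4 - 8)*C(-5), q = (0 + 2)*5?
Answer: -120/23 ≈ -5.2174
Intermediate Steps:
q = 10 (q = 2*5 = 10)
C(a) = 1/(3 + a + a²) (C(a) = 1/(a + (a² + 3)) = 1/(a + (3 + a²)) = 1/(3 + a + a²))
u = -12/23 (u = (-4 - 8)/(3 - 5 + (-5)²) = -12/(3 - 5 + 25) = -12/23 ≈ -0.52174)
q*u = 10*(-12/23) = -120/23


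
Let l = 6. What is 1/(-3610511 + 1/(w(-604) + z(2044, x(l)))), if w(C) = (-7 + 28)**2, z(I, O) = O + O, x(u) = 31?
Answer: -503/1816087032 ≈ -2.7697e-7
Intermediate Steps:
z(I, O) = 2*O
w(C) = 441 (w(C) = 21**2 = 441)
1/(-3610511 + 1/(w(-604) + z(2044, x(l)))) = 1/(-3610511 + 1/(441 + 2*31)) = 1/(-3610511 + 1/(441 + 62)) = 1/(-3610511 + 1/503) = 1/(-1816087032/503) = -503/1816087032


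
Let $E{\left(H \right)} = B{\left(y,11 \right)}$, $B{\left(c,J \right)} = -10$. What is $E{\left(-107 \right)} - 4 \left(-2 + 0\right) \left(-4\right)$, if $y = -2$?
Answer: $320$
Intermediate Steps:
$E{\left(H \right)} = -10$
$E{\left(-107 \right)} - 4 \left(-2 + 0\right) \left(-4\right) = - 10 - 4 \left(-2 + 0\right) \left(-4\right) = - 10 \left(-4\right) \left(-2\right) \left(-4\right) = - 10 \cdot 8 \left(-4\right) = \left(-10\right) \left(-32\right) = 320$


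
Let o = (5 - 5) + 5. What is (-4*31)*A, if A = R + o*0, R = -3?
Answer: 372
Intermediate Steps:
o = 5 (o = 0 + 5 = 5)
A = -3 (A = -3 + 5*0 = -3 + 0 = -3)
(-4*31)*A = -4*31*(-3) = -124*(-3) = 372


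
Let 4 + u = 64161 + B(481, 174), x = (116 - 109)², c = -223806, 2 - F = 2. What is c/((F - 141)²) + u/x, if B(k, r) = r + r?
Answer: 60545591/46389 ≈ 1305.2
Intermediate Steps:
F = 0 (F = 2 - 1*2 = 2 - 2 = 0)
B(k, r) = 2*r
x = 49 (x = 7² = 49)
u = 64505 (u = -4 + (64161 + 2*174) = -4 + (64161 + 348) = -4 + 64509 = 64505)
c/((F - 141)²) + u/x = -223806/(0 - 141)² + 64505/49 = -223806/((-141)²) + 64505*(1/49) = -223806/19881 + 9215/7 = -223806*1/19881 + 9215/7 = -74602/6627 + 9215/7 = 60545591/46389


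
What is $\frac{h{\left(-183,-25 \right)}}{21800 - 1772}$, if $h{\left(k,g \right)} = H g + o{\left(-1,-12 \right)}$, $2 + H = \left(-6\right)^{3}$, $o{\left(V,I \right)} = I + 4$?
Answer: $\frac{907}{3338} \approx 0.27172$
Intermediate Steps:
$o{\left(V,I \right)} = 4 + I$
$H = -218$ ($H = -2 + \left(-6\right)^{3} = -2 - 216 = -218$)
$h{\left(k,g \right)} = -8 - 218 g$ ($h{\left(k,g \right)} = - 218 g + \left(4 - 12\right) = - 218 g - 8 = -8 - 218 g$)
$\frac{h{\left(-183,-25 \right)}}{21800 - 1772} = \frac{-8 - -5450}{21800 - 1772} = \frac{-8 + 5450}{21800 - 1772} = \frac{5442}{20028} = 5442 \cdot \frac{1}{20028} = \frac{907}{3338}$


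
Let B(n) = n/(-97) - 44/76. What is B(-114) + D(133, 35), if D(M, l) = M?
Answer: 246218/1843 ≈ 133.60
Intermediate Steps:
B(n) = -11/19 - n/97 (B(n) = n*(-1/97) - 44*1/76 = -n/97 - 11/19 = -11/19 - n/97)
B(-114) + D(133, 35) = (-11/19 - 1/97*(-114)) + 133 = (-11/19 + 114/97) + 133 = 1099/1843 + 133 = 246218/1843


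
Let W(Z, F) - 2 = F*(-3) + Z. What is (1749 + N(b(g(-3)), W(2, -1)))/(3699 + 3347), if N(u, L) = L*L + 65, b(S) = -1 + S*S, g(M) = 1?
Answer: 1863/7046 ≈ 0.26441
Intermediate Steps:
W(Z, F) = 2 + Z - 3*F (W(Z, F) = 2 + (F*(-3) + Z) = 2 + (-3*F + Z) = 2 + (Z - 3*F) = 2 + Z - 3*F)
b(S) = -1 + S²
N(u, L) = 65 + L² (N(u, L) = L² + 65 = 65 + L²)
(1749 + N(b(g(-3)), W(2, -1)))/(3699 + 3347) = (1749 + (65 + (2 + 2 - 3*(-1))²))/(3699 + 3347) = (1749 + (65 + (2 + 2 + 3)²))/7046 = (1749 + (65 + 7²))*(1/7046) = (1749 + (65 + 49))*(1/7046) = (1749 + 114)*(1/7046) = 1863*(1/7046) = 1863/7046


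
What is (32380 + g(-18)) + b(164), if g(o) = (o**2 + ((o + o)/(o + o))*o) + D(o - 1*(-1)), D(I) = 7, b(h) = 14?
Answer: 32707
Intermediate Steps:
g(o) = 7 + o + o**2 (g(o) = (o**2 + ((o + o)/(o + o))*o) + 7 = (o**2 + ((2*o)/((2*o)))*o) + 7 = (o**2 + ((2*o)*(1/(2*o)))*o) + 7 = (o**2 + 1*o) + 7 = (o**2 + o) + 7 = (o + o**2) + 7 = 7 + o + o**2)
(32380 + g(-18)) + b(164) = (32380 + (7 - 18 + (-18)**2)) + 14 = (32380 + (7 - 18 + 324)) + 14 = (32380 + 313) + 14 = 32693 + 14 = 32707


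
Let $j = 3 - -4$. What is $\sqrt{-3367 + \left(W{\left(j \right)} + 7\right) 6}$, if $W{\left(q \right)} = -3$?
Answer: $i \sqrt{3343} \approx 57.819 i$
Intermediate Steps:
$j = 7$ ($j = 3 + 4 = 7$)
$\sqrt{-3367 + \left(W{\left(j \right)} + 7\right) 6} = \sqrt{-3367 + \left(-3 + 7\right) 6} = \sqrt{-3367 + 4 \cdot 6} = \sqrt{-3367 + 24} = \sqrt{-3343} = i \sqrt{3343}$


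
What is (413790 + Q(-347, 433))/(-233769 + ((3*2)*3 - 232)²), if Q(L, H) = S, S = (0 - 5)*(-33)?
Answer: -413955/187973 ≈ -2.2022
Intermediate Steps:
S = 165 (S = -5*(-33) = 165)
Q(L, H) = 165
(413790 + Q(-347, 433))/(-233769 + ((3*2)*3 - 232)²) = (413790 + 165)/(-233769 + ((3*2)*3 - 232)²) = 413955/(-233769 + (6*3 - 232)²) = 413955/(-233769 + (18 - 232)²) = 413955/(-233769 + (-214)²) = 413955/(-233769 + 45796) = 413955/(-187973) = 413955*(-1/187973) = -413955/187973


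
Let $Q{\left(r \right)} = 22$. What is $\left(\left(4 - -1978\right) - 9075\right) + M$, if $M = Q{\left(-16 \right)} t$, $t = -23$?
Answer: $-7599$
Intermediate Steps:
$M = -506$ ($M = 22 \left(-23\right) = -506$)
$\left(\left(4 - -1978\right) - 9075\right) + M = \left(\left(4 - -1978\right) - 9075\right) - 506 = \left(\left(4 + 1978\right) - 9075\right) - 506 = \left(1982 - 9075\right) - 506 = -7093 - 506 = -7599$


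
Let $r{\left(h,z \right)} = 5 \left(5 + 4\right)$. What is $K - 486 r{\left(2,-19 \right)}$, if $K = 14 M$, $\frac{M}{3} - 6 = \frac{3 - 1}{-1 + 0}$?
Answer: $-21702$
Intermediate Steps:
$M = 12$ ($M = 18 + 3 \frac{3 - 1}{-1 + 0} = 18 + 3 \frac{2}{-1} = 18 + 3 \cdot 2 \left(-1\right) = 18 + 3 \left(-2\right) = 18 - 6 = 12$)
$r{\left(h,z \right)} = 45$ ($r{\left(h,z \right)} = 5 \cdot 9 = 45$)
$K = 168$ ($K = 14 \cdot 12 = 168$)
$K - 486 r{\left(2,-19 \right)} = 168 - 21870 = -21702$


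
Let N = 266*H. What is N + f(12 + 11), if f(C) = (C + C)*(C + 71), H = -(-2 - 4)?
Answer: 5920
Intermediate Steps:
H = 6 (H = -1*(-6) = 6)
N = 1596 (N = 266*6 = 1596)
f(C) = 2*C*(71 + C) (f(C) = (2*C)*(71 + C) = 2*C*(71 + C))
N + f(12 + 11) = 1596 + 2*(12 + 11)*(71 + (12 + 11)) = 1596 + 2*23*(71 + 23) = 1596 + 2*23*94 = 1596 + 4324 = 5920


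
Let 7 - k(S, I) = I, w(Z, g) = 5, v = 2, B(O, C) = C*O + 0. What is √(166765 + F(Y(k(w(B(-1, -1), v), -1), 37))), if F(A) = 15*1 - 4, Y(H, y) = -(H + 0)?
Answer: 2*√41694 ≈ 408.38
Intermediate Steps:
B(O, C) = C*O
k(S, I) = 7 - I
Y(H, y) = -H
F(A) = 11 (F(A) = 15 - 4 = 11)
√(166765 + F(Y(k(w(B(-1, -1), v), -1), 37))) = √(166765 + 11) = √166776 = 2*√41694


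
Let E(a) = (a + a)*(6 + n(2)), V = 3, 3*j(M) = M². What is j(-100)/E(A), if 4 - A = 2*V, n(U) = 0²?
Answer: -1250/9 ≈ -138.89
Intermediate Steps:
n(U) = 0
j(M) = M²/3
A = -2 (A = 4 - 2*3 = 4 - 1*6 = 4 - 6 = -2)
E(a) = 12*a (E(a) = (a + a)*(6 + 0) = (2*a)*6 = 12*a)
j(-100)/E(A) = ((⅓)*(-100)²)/((12*(-2))) = ((⅓)*10000)/(-24) = (10000/3)*(-1/24) = -1250/9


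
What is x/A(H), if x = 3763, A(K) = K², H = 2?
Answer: 3763/4 ≈ 940.75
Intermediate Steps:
x/A(H) = 3763/(2²) = 3763/4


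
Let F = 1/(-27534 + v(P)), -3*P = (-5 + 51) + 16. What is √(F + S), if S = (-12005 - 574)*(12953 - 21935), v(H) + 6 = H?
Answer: √772397953390753626/82682 ≈ 10629.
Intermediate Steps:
P = -62/3 (P = -((-5 + 51) + 16)/3 = -(46 + 16)/3 = -⅓*62 = -62/3 ≈ -20.667)
v(H) = -6 + H
F = -3/82682 (F = 1/(-27534 + (-6 - 62/3)) = 1/(-27534 - 80/3) = 1/(-82682/3) = -3/82682 ≈ -3.6284e-5)
S = 112984578 (S = -12579*(-8982) = 112984578)
√(F + S) = √(-3/82682 + 112984578) = √(9341790878193/82682) = √772397953390753626/82682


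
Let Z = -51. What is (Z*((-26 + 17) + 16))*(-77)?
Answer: 27489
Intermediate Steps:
(Z*((-26 + 17) + 16))*(-77) = -51*((-26 + 17) + 16)*(-77) = -51*(-9 + 16)*(-77) = -51*7*(-77) = -357*(-77) = 27489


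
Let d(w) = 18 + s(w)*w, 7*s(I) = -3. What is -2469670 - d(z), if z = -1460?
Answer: -17292196/7 ≈ -2.4703e+6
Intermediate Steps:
s(I) = -3/7 (s(I) = (⅐)*(-3) = -3/7)
d(w) = 18 - 3*w/7
-2469670 - d(z) = -2469670 - (18 - 3/7*(-1460)) = -2469670 - (18 + 4380/7) = -2469670 - 1*4506/7 = -2469670 - 4506/7 = -17292196/7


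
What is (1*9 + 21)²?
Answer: 900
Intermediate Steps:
(1*9 + 21)² = (9 + 21)² = 30² = 900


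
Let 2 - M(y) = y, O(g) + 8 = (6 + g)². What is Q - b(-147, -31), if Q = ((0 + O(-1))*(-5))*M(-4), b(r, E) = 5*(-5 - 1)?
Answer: -480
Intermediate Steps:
O(g) = -8 + (6 + g)²
M(y) = 2 - y
b(r, E) = -30 (b(r, E) = 5*(-6) = -30)
Q = -510 (Q = ((0 + (-8 + (6 - 1)²))*(-5))*(2 - 1*(-4)) = ((0 + (-8 + 5²))*(-5))*(2 + 4) = ((0 + (-8 + 25))*(-5))*6 = ((0 + 17)*(-5))*6 = (17*(-5))*6 = -85*6 = -510)
Q - b(-147, -31) = -510 - 1*(-30) = -510 + 30 = -480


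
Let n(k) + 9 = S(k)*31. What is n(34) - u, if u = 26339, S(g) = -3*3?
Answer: -26627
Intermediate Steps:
S(g) = -9
n(k) = -288 (n(k) = -9 - 9*31 = -9 - 279 = -288)
n(34) - u = -288 - 1*26339 = -288 - 26339 = -26627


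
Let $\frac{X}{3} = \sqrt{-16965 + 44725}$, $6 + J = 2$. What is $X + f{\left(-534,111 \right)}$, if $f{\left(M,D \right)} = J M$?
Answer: $2136 + 12 \sqrt{1735} \approx 2635.8$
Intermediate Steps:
$J = -4$ ($J = -6 + 2 = -4$)
$X = 12 \sqrt{1735}$ ($X = 3 \sqrt{-16965 + 44725} = 3 \sqrt{27760} = 3 \cdot 4 \sqrt{1735} = 12 \sqrt{1735} \approx 499.84$)
$f{\left(M,D \right)} = - 4 M$
$X + f{\left(-534,111 \right)} = 12 \sqrt{1735} - -2136 = 12 \sqrt{1735} + 2136 = 2136 + 12 \sqrt{1735}$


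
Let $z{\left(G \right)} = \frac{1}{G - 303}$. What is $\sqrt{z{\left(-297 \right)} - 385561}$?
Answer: $\frac{i \sqrt{1388019606}}{60} \approx 620.94 i$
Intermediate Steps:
$z{\left(G \right)} = \frac{1}{-303 + G}$
$\sqrt{z{\left(-297 \right)} - 385561} = \sqrt{\frac{1}{-303 - 297} - 385561} = \sqrt{\frac{1}{-600} - 385561} = \sqrt{- \frac{1}{600} - 385561} = \sqrt{- \frac{231336601}{600}} = \frac{i \sqrt{1388019606}}{60}$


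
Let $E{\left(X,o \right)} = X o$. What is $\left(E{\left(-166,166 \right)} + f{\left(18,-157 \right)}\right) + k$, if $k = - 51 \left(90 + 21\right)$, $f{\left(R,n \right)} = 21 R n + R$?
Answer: $-92545$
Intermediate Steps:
$f{\left(R,n \right)} = R + 21 R n$ ($f{\left(R,n \right)} = 21 R n + R = R + 21 R n$)
$k = -5661$ ($k = \left(-51\right) 111 = -5661$)
$\left(E{\left(-166,166 \right)} + f{\left(18,-157 \right)}\right) + k = \left(\left(-166\right) 166 + 18 \left(1 + 21 \left(-157\right)\right)\right) - 5661 = \left(-27556 + 18 \left(1 - 3297\right)\right) - 5661 = \left(-27556 + 18 \left(-3296\right)\right) - 5661 = \left(-27556 - 59328\right) - 5661 = -86884 - 5661 = -92545$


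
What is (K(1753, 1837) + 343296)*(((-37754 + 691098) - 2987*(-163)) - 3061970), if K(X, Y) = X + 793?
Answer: -664620134290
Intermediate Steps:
K(X, Y) = 793 + X
(K(1753, 1837) + 343296)*(((-37754 + 691098) - 2987*(-163)) - 3061970) = ((793 + 1753) + 343296)*(((-37754 + 691098) - 2987*(-163)) - 3061970) = (2546 + 343296)*((653344 + 486881) - 3061970) = 345842*(1140225 - 3061970) = 345842*(-1921745) = -664620134290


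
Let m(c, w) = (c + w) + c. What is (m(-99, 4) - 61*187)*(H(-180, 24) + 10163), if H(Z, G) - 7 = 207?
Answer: -120383577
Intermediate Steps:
H(Z, G) = 214 (H(Z, G) = 7 + 207 = 214)
m(c, w) = w + 2*c
(m(-99, 4) - 61*187)*(H(-180, 24) + 10163) = ((4 + 2*(-99)) - 61*187)*(214 + 10163) = ((4 - 198) - 11407)*10377 = (-194 - 11407)*10377 = -11601*10377 = -120383577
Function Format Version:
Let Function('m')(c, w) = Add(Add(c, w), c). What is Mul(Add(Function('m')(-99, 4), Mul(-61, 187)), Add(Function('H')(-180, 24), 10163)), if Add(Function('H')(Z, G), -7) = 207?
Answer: -120383577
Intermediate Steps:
Function('H')(Z, G) = 214 (Function('H')(Z, G) = Add(7, 207) = 214)
Function('m')(c, w) = Add(w, Mul(2, c))
Mul(Add(Function('m')(-99, 4), Mul(-61, 187)), Add(Function('H')(-180, 24), 10163)) = Mul(Add(Add(4, Mul(2, -99)), Mul(-61, 187)), Add(214, 10163)) = Mul(Add(Add(4, -198), -11407), 10377) = Mul(Add(-194, -11407), 10377) = Mul(-11601, 10377) = -120383577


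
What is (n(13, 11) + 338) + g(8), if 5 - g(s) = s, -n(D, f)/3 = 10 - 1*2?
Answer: 311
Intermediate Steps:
n(D, f) = -24 (n(D, f) = -3*(10 - 1*2) = -3*(10 - 2) = -3*8 = -24)
g(s) = 5 - s
(n(13, 11) + 338) + g(8) = (-24 + 338) + (5 - 1*8) = 314 + (5 - 8) = 314 - 3 = 311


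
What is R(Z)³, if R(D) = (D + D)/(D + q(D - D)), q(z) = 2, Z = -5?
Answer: 1000/27 ≈ 37.037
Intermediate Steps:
R(D) = 2*D/(2 + D) (R(D) = (D + D)/(D + 2) = (2*D)/(2 + D) = 2*D/(2 + D))
R(Z)³ = (2*(-5)/(2 - 5))³ = (2*(-5)/(-3))³ = (2*(-5)*(-⅓))³ = (10/3)³ = 1000/27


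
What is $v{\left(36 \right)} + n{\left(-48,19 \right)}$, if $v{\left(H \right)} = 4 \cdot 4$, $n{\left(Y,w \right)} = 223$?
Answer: $239$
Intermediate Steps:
$v{\left(H \right)} = 16$
$v{\left(36 \right)} + n{\left(-48,19 \right)} = 16 + 223 = 239$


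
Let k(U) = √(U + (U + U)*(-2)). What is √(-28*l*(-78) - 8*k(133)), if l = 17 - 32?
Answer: 2*√(-8190 - 2*I*√399) ≈ 0.44144 - 181.0*I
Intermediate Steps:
l = -15
k(U) = √3*√(-U) (k(U) = √(U + (2*U)*(-2)) = √(U - 4*U) = √(-3*U) = √3*√(-U))
√(-28*l*(-78) - 8*k(133)) = √(-28*(-15)*(-78) - 8*√3*√(-1*133)) = √(420*(-78) - 8*√3*√(-133)) = √(-32760 - 8*√3*I*√133) = √(-32760 - 8*I*√399)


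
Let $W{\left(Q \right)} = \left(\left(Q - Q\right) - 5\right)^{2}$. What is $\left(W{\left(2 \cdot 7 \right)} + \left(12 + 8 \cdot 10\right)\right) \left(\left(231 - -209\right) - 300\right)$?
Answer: $16380$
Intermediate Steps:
$W{\left(Q \right)} = 25$ ($W{\left(Q \right)} = \left(0 - 5\right)^{2} = \left(-5\right)^{2} = 25$)
$\left(W{\left(2 \cdot 7 \right)} + \left(12 + 8 \cdot 10\right)\right) \left(\left(231 - -209\right) - 300\right) = \left(25 + \left(12 + 8 \cdot 10\right)\right) \left(\left(231 - -209\right) - 300\right) = \left(25 + \left(12 + 80\right)\right) \left(\left(231 + 209\right) - 300\right) = \left(25 + 92\right) \left(440 - 300\right) = 117 \cdot 140 = 16380$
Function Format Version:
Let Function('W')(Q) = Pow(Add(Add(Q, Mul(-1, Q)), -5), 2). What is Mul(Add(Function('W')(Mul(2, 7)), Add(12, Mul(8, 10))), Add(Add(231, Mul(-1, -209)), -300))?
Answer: 16380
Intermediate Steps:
Function('W')(Q) = 25 (Function('W')(Q) = Pow(Add(0, -5), 2) = Pow(-5, 2) = 25)
Mul(Add(Function('W')(Mul(2, 7)), Add(12, Mul(8, 10))), Add(Add(231, Mul(-1, -209)), -300)) = Mul(Add(25, Add(12, Mul(8, 10))), Add(Add(231, Mul(-1, -209)), -300)) = Mul(Add(25, Add(12, 80)), Add(Add(231, 209), -300)) = Mul(Add(25, 92), Add(440, -300)) = Mul(117, 140) = 16380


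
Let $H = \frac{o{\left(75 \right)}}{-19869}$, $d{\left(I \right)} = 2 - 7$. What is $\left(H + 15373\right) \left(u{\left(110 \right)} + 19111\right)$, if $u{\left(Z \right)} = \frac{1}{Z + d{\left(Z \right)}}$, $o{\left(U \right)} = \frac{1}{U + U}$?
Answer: $\frac{45969399260587072}{156468375} \approx 2.9379 \cdot 10^{8}$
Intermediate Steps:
$d{\left(I \right)} = -5$ ($d{\left(I \right)} = 2 - 7 = -5$)
$o{\left(U \right)} = \frac{1}{2 U}$
$u{\left(Z \right)} = \frac{1}{-5 + Z}$ ($u{\left(Z \right)} = \frac{1}{Z - 5} = \frac{1}{-5 + Z}$)
$H = - \frac{1}{2980350}$ ($H = \frac{\frac{1}{2} \cdot \frac{1}{75}}{-19869} = \frac{1}{2} \cdot \frac{1}{75} \left(- \frac{1}{19869}\right) = \frac{1}{150} \left(- \frac{1}{19869}\right) = - \frac{1}{2980350} \approx -3.3553 \cdot 10^{-7}$)
$\left(H + 15373\right) \left(u{\left(110 \right)} + 19111\right) = \left(- \frac{1}{2980350} + 15373\right) \left(\frac{1}{-5 + 110} + 19111\right) = \frac{45816920549 \left(\frac{1}{105} + 19111\right)}{2980350} = \frac{45816920549}{2980350} \cdot \frac{2006656}{105} = \frac{45969399260587072}{156468375}$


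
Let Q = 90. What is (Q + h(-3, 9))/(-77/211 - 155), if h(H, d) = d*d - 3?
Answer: -17724/16391 ≈ -1.0813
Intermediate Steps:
h(H, d) = -3 + d² (h(H, d) = d² - 3 = -3 + d²)
(Q + h(-3, 9))/(-77/211 - 155) = (90 + (-3 + 9²))/(-77/211 - 155) = (90 + (-3 + 81))/(-77*1/211 - 155) = (90 + 78)/(-77/211 - 155) = 168/(-32782/211) = 168*(-211/32782) = -17724/16391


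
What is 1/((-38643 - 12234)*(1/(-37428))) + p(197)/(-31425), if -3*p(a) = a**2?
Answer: 611445577/532936575 ≈ 1.1473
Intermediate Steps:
p(a) = -a**2/3
1/((-38643 - 12234)*(1/(-37428))) + p(197)/(-31425) = 1/((-38643 - 12234)*(1/(-37428))) - 1/3*197**2/(-31425) = 1/((-50877)*(-1/37428)) - 1/3*38809*(-1/31425) = -1/50877*(-37428) - 38809/3*(-1/31425) = 12476/16959 + 38809/94275 = 611445577/532936575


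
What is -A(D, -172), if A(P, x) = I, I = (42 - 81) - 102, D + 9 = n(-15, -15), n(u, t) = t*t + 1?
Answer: 141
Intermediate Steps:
n(u, t) = 1 + t² (n(u, t) = t² + 1 = 1 + t²)
D = 217 (D = -9 + (1 + (-15)²) = -9 + (1 + 225) = -9 + 226 = 217)
I = -141 (I = -39 - 102 = -141)
A(P, x) = -141
-A(D, -172) = -1*(-141) = 141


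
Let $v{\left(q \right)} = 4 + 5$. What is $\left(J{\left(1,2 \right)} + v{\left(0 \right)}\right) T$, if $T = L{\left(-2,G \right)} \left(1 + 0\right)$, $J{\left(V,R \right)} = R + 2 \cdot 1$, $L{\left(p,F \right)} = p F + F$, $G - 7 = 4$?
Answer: $-143$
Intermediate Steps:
$G = 11$ ($G = 7 + 4 = 11$)
$v{\left(q \right)} = 9$
$L{\left(p,F \right)} = F + F p$ ($L{\left(p,F \right)} = F p + F = F + F p$)
$J{\left(V,R \right)} = 2 + R$ ($J{\left(V,R \right)} = R + 2 = 2 + R$)
$T = -11$ ($T = 11 \left(1 - 2\right) \left(1 + 0\right) = 11 \left(-1\right) 1 = \left(-11\right) 1 = -11$)
$\left(J{\left(1,2 \right)} + v{\left(0 \right)}\right) T = \left(\left(2 + 2\right) + 9\right) \left(-11\right) = \left(4 + 9\right) \left(-11\right) = 13 \left(-11\right) = -143$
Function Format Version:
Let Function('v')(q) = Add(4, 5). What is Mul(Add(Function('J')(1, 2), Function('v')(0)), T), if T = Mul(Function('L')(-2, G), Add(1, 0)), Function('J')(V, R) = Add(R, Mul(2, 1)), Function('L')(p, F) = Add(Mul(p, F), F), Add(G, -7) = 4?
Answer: -143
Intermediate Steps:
G = 11 (G = Add(7, 4) = 11)
Function('v')(q) = 9
Function('L')(p, F) = Add(F, Mul(F, p)) (Function('L')(p, F) = Add(Mul(F, p), F) = Add(F, Mul(F, p)))
Function('J')(V, R) = Add(2, R) (Function('J')(V, R) = Add(R, 2) = Add(2, R))
T = -11 (T = Mul(Mul(11, Add(1, -2)), Add(1, 0)) = Mul(Mul(11, -1), 1) = Mul(-11, 1) = -11)
Mul(Add(Function('J')(1, 2), Function('v')(0)), T) = Mul(Add(Add(2, 2), 9), -11) = Mul(Add(4, 9), -11) = Mul(13, -11) = -143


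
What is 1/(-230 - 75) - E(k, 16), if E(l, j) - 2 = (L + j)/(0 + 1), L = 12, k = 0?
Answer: -9151/305 ≈ -30.003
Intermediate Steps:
E(l, j) = 14 + j (E(l, j) = 2 + (12 + j)/(0 + 1) = 2 + (12 + j)/1 = 2 + (12 + j)*1 = 2 + (12 + j) = 14 + j)
1/(-230 - 75) - E(k, 16) = 1/(-230 - 75) - (14 + 16) = 1/(-305) - 1*30 = -1/305 - 30 = -9151/305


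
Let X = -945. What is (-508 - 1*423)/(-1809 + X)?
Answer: 931/2754 ≈ 0.33805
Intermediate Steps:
(-508 - 1*423)/(-1809 + X) = (-508 - 1*423)/(-1809 - 945) = (-508 - 423)/(-2754) = -931*(-1/2754) = 931/2754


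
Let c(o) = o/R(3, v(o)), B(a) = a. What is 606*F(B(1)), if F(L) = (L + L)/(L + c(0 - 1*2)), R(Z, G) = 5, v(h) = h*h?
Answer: 2020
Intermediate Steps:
v(h) = h²
c(o) = o/5
F(L) = 2*L/(-⅖ + L) (F(L) = (L + L)/(L + (0 - 1*2)/5) = (2*L)/(L + (0 - 2)/5) = (2*L)/(L + (⅕)*(-2)) = (2*L)/(L - ⅖) = (2*L)/(-⅖ + L) = 2*L/(-⅖ + L))
606*F(B(1)) = 606*(10*1/(-2 + 5*1)) = 606*(10*1/(-2 + 5)) = 606*(10*1/3) = 606*(10*1*(⅓)) = 606*(10/3) = 2020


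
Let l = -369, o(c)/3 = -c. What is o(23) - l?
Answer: 300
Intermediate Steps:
o(c) = -3*c (o(c) = 3*(-c) = -3*c)
o(23) - l = -3*23 - 1*(-369) = -69 + 369 = 300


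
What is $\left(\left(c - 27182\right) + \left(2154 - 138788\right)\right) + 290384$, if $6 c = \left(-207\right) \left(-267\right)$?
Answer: $\frac{271559}{2} \approx 1.3578 \cdot 10^{5}$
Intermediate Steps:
$c = \frac{18423}{2}$ ($c = \frac{\left(-207\right) \left(-267\right)}{6} = \frac{1}{6} \cdot 55269 = \frac{18423}{2} \approx 9211.5$)
$\left(\left(c - 27182\right) + \left(2154 - 138788\right)\right) + 290384 = \left(\left(\frac{18423}{2} - 27182\right) + \left(2154 - 138788\right)\right) + 290384 = \left(\left(\frac{18423}{2} - 27182\right) - 136634\right) + 290384 = \left(- \frac{35941}{2} - 136634\right) + 290384 = - \frac{309209}{2} + 290384 = \frac{271559}{2}$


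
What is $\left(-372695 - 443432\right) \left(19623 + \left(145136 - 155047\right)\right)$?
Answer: $-7926225424$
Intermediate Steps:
$\left(-372695 - 443432\right) \left(19623 + \left(145136 - 155047\right)\right) = - 816127 \left(19623 + \left(145136 - 155047\right)\right) = - 816127 \left(19623 - 9911\right) = \left(-816127\right) 9712 = -7926225424$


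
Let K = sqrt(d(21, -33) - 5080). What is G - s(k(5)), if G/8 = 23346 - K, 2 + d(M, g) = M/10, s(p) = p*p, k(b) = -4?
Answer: 186752 - 4*I*sqrt(507990)/5 ≈ 1.8675e+5 - 570.19*I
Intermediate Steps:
s(p) = p**2
d(M, g) = -2 + M/10
K = I*sqrt(507990)/10 (K = sqrt((-2 + (1/10)*21) - 5080) = sqrt((-2 + 21/10) - 5080) = sqrt(1/10 - 5080) = sqrt(-50799/10) = I*sqrt(507990)/10 ≈ 71.273*I)
G = 186768 - 4*I*sqrt(507990)/5 (G = 8*(23346 - I*sqrt(507990)/10) = 186768 - 4*I*sqrt(507990)/5 ≈ 1.8677e+5 - 570.19*I)
G - s(k(5)) = (186768 - 4*I*sqrt(507990)/5) - 1*(-4)**2 = (186768 - 4*I*sqrt(507990)/5) - 1*16 = (186768 - 4*I*sqrt(507990)/5) - 16 = 186752 - 4*I*sqrt(507990)/5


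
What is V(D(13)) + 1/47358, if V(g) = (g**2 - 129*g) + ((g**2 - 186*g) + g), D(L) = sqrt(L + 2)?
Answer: 1420741/47358 - 314*sqrt(15) ≈ -1186.1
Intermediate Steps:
D(L) = sqrt(2 + L)
V(g) = -314*g + 2*g**2 (V(g) = (g**2 - 129*g) + (g**2 - 185*g) = -314*g + 2*g**2)
V(D(13)) + 1/47358 = 2*sqrt(2 + 13)*(-157 + sqrt(2 + 13)) + 1/47358 = 2*sqrt(15)*(-157 + sqrt(15)) + 1/47358 = 1/47358 + 2*sqrt(15)*(-157 + sqrt(15))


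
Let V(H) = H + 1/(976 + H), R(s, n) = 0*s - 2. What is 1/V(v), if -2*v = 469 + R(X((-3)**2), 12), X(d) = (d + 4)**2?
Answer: -2970/693491 ≈ -0.0042827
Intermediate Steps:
X(d) = (4 + d)**2
R(s, n) = -2 (R(s, n) = 0 - 2 = -2)
v = -467/2 (v = -(469 - 2)/2 = -1/2*467 = -467/2 ≈ -233.50)
1/V(v) = 1/((1 + (-467/2)**2 + 976*(-467/2))/(976 - 467/2)) = 1/((1 + 218089/4 - 227896)/(1485/2)) = 1/((2/1485)*(-693491/4)) = 1/(-693491/2970) = -2970/693491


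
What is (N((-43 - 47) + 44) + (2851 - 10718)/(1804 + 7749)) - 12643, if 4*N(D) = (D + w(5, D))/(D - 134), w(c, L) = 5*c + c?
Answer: -5435380517/429885 ≈ -12644.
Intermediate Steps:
w(c, L) = 6*c
N(D) = (30 + D)/(4*(-134 + D)) (N(D) = ((D + 6*5)/(D - 134))/4 = ((D + 30)/(-134 + D))/4 = ((30 + D)/(-134 + D))/4 = (30 + D)/(4*(-134 + D)))
(N((-43 - 47) + 44) + (2851 - 10718)/(1804 + 7749)) - 12643 = ((30 + ((-43 - 47) + 44))/(4*(-134 + ((-43 - 47) + 44))) + (2851 - 10718)/(1804 + 7749)) - 12643 = ((30 + (-90 + 44))/(4*(-134 + (-90 + 44))) - 7867/9553) - 12643 = ((30 - 46)/(4*(-134 - 46)) - 7867*1/9553) - 12643 = ((¼)*(-16)/(-180) - 7867/9553) - 12643 = ((¼)*(-1/180)*(-16) - 7867/9553) - 12643 = (1/45 - 7867/9553) - 12643 = -344462/429885 - 12643 = -5435380517/429885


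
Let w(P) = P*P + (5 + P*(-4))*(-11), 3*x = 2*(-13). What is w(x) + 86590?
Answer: 776059/9 ≈ 86229.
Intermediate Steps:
x = -26/3 (x = (2*(-13))/3 = (⅓)*(-26) = -26/3 ≈ -8.6667)
w(P) = -55 + P² + 44*P (w(P) = P² + (5 - 4*P)*(-11) = P² + (-55 + 44*P) = -55 + P² + 44*P)
w(x) + 86590 = (-55 + (-26/3)² + 44*(-26/3)) + 86590 = (-55 + 676/9 - 1144/3) + 86590 = -3251/9 + 86590 = 776059/9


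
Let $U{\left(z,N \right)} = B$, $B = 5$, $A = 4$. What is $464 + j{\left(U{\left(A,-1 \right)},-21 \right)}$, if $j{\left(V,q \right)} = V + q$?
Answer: $448$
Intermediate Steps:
$U{\left(z,N \right)} = 5$
$464 + j{\left(U{\left(A,-1 \right)},-21 \right)} = 464 + \left(5 - 21\right) = 464 - 16 = 448$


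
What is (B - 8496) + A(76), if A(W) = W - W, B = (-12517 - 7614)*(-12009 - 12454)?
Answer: 492456157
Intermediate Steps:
B = 492464653 (B = -20131*(-24463) = 492464653)
A(W) = 0
(B - 8496) + A(76) = (492464653 - 8496) + 0 = 492456157 + 0 = 492456157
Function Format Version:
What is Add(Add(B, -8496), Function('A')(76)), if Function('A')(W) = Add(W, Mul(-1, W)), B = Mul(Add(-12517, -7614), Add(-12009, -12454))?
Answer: 492456157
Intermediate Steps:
B = 492464653 (B = Mul(-20131, -24463) = 492464653)
Function('A')(W) = 0
Add(Add(B, -8496), Function('A')(76)) = Add(Add(492464653, -8496), 0) = Add(492456157, 0) = 492456157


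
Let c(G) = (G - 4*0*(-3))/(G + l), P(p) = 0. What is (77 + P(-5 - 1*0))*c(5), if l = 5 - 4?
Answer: 385/6 ≈ 64.167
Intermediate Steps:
l = 1
c(G) = G/(1 + G) (c(G) = (G - 4*0*(-3))/(G + 1) = (G + 0*(-3))/(1 + G) = (G + 0)/(1 + G) = G/(1 + G))
(77 + P(-5 - 1*0))*c(5) = (77 + 0)*(5/(1 + 5)) = 77*(5/6) = 77*(5*(⅙)) = 77*(⅚) = 385/6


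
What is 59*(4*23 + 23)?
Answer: 6785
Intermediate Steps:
59*(4*23 + 23) = 59*(92 + 23) = 59*115 = 6785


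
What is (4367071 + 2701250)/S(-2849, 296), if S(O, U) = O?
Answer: -7068321/2849 ≈ -2481.0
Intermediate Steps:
(4367071 + 2701250)/S(-2849, 296) = (4367071 + 2701250)/(-2849) = 7068321*(-1/2849) = -7068321/2849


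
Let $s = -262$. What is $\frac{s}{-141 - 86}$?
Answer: $\frac{262}{227} \approx 1.1542$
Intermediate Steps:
$\frac{s}{-141 - 86} = \frac{1}{-141 - 86} \left(-262\right) = \frac{1}{-227} \left(-262\right) = \left(- \frac{1}{227}\right) \left(-262\right) = \frac{262}{227}$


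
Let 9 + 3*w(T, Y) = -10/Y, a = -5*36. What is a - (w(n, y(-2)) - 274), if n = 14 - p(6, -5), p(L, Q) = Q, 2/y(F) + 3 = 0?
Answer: 92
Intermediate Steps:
y(F) = -2/3 (y(F) = 2/(-3 + 0) = 2/(-3) = 2*(-1/3) = -2/3)
n = 19 (n = 14 - 1*(-5) = 14 + 5 = 19)
a = -180
w(T, Y) = -3 - 10/(3*Y) (w(T, Y) = -3 + (-10/Y)/3 = -3 - 10/(3*Y))
a - (w(n, y(-2)) - 274) = -180 - ((-3 - 10/(3*(-2/3))) - 274) = -180 - ((-3 - 10/3*(-3/2)) - 274) = -180 - ((-3 + 5) - 274) = -180 - (2 - 274) = -180 - 1*(-272) = -180 + 272 = 92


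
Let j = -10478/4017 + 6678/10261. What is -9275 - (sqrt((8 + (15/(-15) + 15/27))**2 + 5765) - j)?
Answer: -29413976339/3170649 - sqrt(471589)/9 ≈ -9353.3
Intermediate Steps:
j = -6206864/3170649 (j = -10478*1/4017 + 6678*(1/10261) = -806/309 + 6678/10261 = -6206864/3170649 ≈ -1.9576)
-9275 - (sqrt((8 + (15/(-15) + 15/27))**2 + 5765) - j) = -9275 - (sqrt((8 + (15/(-15) + 15/27))**2 + 5765) - 1*(-6206864/3170649)) = -9275 - (sqrt((8 + (15*(-1/15) + 15*(1/27)))**2 + 5765) + 6206864/3170649) = -9275 - (sqrt((8 + (-1 + 5/9))**2 + 5765) + 6206864/3170649) = -9275 - (sqrt((8 - 4/9)**2 + 5765) + 6206864/3170649) = -9275 - (sqrt((68/9)**2 + 5765) + 6206864/3170649) = -9275 - (sqrt(4624/81 + 5765) + 6206864/3170649) = -9275 - (sqrt(471589/81) + 6206864/3170649) = -9275 - (sqrt(471589)/9 + 6206864/3170649) = -9275 - (6206864/3170649 + sqrt(471589)/9) = -9275 + (-6206864/3170649 - sqrt(471589)/9) = -29413976339/3170649 - sqrt(471589)/9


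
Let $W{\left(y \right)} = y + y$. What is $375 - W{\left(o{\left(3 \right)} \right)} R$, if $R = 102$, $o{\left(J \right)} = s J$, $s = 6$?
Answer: $-3297$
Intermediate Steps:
$o{\left(J \right)} = 6 J$
$W{\left(y \right)} = 2 y$
$375 - W{\left(o{\left(3 \right)} \right)} R = 375 - 2 \cdot 6 \cdot 3 \cdot 102 = 375 - 2 \cdot 18 \cdot 102 = 375 - 36 \cdot 102 = 375 - 3672 = -3297$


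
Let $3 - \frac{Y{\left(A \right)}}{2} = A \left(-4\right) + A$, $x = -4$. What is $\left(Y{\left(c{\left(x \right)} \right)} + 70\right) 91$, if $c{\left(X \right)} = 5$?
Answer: $9646$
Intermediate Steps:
$Y{\left(A \right)} = 6 + 6 A$ ($Y{\left(A \right)} = 6 - 2 \left(A \left(-4\right) + A\right) = 6 - 2 \left(- 4 A + A\right) = 6 - 2 \left(- 3 A\right) = 6 + 6 A$)
$\left(Y{\left(c{\left(x \right)} \right)} + 70\right) 91 = \left(\left(6 + 6 \cdot 5\right) + 70\right) 91 = \left(\left(6 + 30\right) + 70\right) 91 = \left(36 + 70\right) 91 = 106 \cdot 91 = 9646$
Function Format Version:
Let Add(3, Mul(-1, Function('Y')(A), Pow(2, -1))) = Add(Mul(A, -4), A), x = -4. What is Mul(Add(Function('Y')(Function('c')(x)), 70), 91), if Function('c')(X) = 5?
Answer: 9646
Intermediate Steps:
Function('Y')(A) = Add(6, Mul(6, A)) (Function('Y')(A) = Add(6, Mul(-2, Add(Mul(A, -4), A))) = Add(6, Mul(-2, Add(Mul(-4, A), A))) = Add(6, Mul(-2, Mul(-3, A))) = Add(6, Mul(6, A)))
Mul(Add(Function('Y')(Function('c')(x)), 70), 91) = Mul(Add(Add(6, Mul(6, 5)), 70), 91) = Mul(Add(Add(6, 30), 70), 91) = Mul(Add(36, 70), 91) = Mul(106, 91) = 9646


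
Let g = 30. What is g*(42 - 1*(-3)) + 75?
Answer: 1425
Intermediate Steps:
g*(42 - 1*(-3)) + 75 = 30*(42 - 1*(-3)) + 75 = 30*(42 + 3) + 75 = 30*45 + 75 = 1350 + 75 = 1425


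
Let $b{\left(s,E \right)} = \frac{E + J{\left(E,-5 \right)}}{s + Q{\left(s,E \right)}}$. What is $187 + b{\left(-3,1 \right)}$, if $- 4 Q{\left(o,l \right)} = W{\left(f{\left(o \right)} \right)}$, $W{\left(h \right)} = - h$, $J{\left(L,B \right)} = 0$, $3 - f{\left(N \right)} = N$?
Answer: $\frac{559}{3} \approx 186.33$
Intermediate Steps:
$f{\left(N \right)} = 3 - N$
$Q{\left(o,l \right)} = \frac{3}{4} - \frac{o}{4}$ ($Q{\left(o,l \right)} = - \frac{\left(-1\right) \left(3 - o\right)}{4} = - \frac{-3 + o}{4} = \frac{3}{4} - \frac{o}{4}$)
$b{\left(s,E \right)} = \frac{E}{\frac{3}{4} + \frac{3 s}{4}}$ ($b{\left(s,E \right)} = \frac{E + 0}{s - \left(- \frac{3}{4} + \frac{s}{4}\right)} = \frac{E}{\frac{3}{4} + \frac{3 s}{4}}$)
$187 + b{\left(-3,1 \right)} = 187 + \frac{4}{3} \cdot 1 \frac{1}{1 - 3} = 187 + \frac{4}{3} \cdot 1 \frac{1}{-2} = 187 + \frac{4}{3} \cdot 1 \left(- \frac{1}{2}\right) = 187 - \frac{2}{3} = \frac{559}{3}$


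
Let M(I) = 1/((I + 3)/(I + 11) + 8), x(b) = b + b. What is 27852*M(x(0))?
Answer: 306372/91 ≈ 3366.7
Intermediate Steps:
x(b) = 2*b
M(I) = 1/(8 + (3 + I)/(11 + I)) (M(I) = 1/((3 + I)/(11 + I) + 8) = 1/(8 + (3 + I)/(11 + I)))
27852*M(x(0)) = 27852*((11 + 2*0)/(91 + 9*(2*0))) = 27852*((11 + 0)/(91 + 9*0)) = 27852*(11/(91 + 0)) = 27852*(11/91) = 306372/91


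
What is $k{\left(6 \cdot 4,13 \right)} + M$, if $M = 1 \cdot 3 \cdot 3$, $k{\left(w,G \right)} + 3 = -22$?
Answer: $-16$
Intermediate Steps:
$k{\left(w,G \right)} = -25$ ($k{\left(w,G \right)} = -3 - 22 = -25$)
$M = 9$ ($M = 3 \cdot 3 = 9$)
$k{\left(6 \cdot 4,13 \right)} + M = -25 + 9 = -16$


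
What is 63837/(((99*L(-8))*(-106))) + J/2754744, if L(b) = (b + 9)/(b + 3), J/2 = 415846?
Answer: 6166671802/200751969 ≈ 30.718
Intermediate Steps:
J = 831692 (J = 2*415846 = 831692)
L(b) = (9 + b)/(3 + b)
63837/(((99*L(-8))*(-106))) + J/2754744 = 63837/(((99*((9 - 8)/(3 - 8)))*(-106))) + 831692/2754744 = 63837/(((99*(1/(-5)))*(-106))) + 831692*(1/2754744) = 63837/(((99*(-⅕*1))*(-106))) + 207923/688686 = 63837/(((99*(-⅕))*(-106))) + 207923/688686 = 63837/((-99/5*(-106))) + 207923/688686 = 63837/(10494/5) + 207923/688686 = 63837*(5/10494) + 207923/688686 = 35465/1166 + 207923/688686 = 6166671802/200751969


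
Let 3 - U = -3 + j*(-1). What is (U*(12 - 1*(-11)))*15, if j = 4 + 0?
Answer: 3450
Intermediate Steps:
j = 4
U = 10 (U = 3 - (-3 + 4*(-1)) = 3 - (-3 - 4) = 3 - 1*(-7) = 3 + 7 = 10)
(U*(12 - 1*(-11)))*15 = (10*(12 - 1*(-11)))*15 = (10*(12 + 11))*15 = (10*23)*15 = 230*15 = 3450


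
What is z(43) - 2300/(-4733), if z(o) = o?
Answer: 205819/4733 ≈ 43.486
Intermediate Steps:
z(43) - 2300/(-4733) = 43 - 2300/(-4733) = 43 - 2300*(-1)/4733 = 43 - 1*(-2300/4733) = 43 + 2300/4733 = 205819/4733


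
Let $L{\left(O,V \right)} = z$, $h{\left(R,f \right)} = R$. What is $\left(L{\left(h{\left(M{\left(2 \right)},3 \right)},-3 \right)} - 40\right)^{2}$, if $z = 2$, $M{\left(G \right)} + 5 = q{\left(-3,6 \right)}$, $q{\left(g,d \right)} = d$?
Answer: $1444$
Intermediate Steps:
$M{\left(G \right)} = 1$ ($M{\left(G \right)} = -5 + 6 = 1$)
$L{\left(O,V \right)} = 2$
$\left(L{\left(h{\left(M{\left(2 \right)},3 \right)},-3 \right)} - 40\right)^{2} = \left(2 - 40\right)^{2} = \left(-38\right)^{2} = 1444$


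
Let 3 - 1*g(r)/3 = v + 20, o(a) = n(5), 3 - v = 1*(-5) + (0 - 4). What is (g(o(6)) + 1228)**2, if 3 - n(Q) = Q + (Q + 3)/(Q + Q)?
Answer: 1301881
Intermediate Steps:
v = 12 (v = 3 - (1*(-5) + (0 - 4)) = 3 - (-5 - 4) = 3 - 1*(-9) = 3 + 9 = 12)
n(Q) = 3 - Q - (3 + Q)/(2*Q) (n(Q) = 3 - (Q + (Q + 3)/(Q + Q)) = 3 - (Q + (3 + Q)/((2*Q))) = 3 - (Q + (3 + Q)*(1/(2*Q))) = 3 - (Q + (3 + Q)/(2*Q)) = 3 + (-Q - (3 + Q)/(2*Q)) = 3 - Q - (3 + Q)/(2*Q))
o(a) = -14/5 (o(a) = 5/2 - 1*5 - 3/2/5 = 5/2 - 5 - 3/2*1/5 = 5/2 - 5 - 3/10 = -14/5)
g(r) = -87 (g(r) = 9 - 3*(12 + 20) = 9 - 3*32 = 9 - 96 = -87)
(g(o(6)) + 1228)**2 = (-87 + 1228)**2 = 1141**2 = 1301881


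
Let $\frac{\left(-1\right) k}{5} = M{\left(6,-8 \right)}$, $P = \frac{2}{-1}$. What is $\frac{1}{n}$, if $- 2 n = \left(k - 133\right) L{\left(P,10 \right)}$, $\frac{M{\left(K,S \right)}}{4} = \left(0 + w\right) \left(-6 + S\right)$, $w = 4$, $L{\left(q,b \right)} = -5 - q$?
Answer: $\frac{2}{2961} \approx 0.00067545$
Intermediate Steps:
$P = -2$ ($P = 2 \left(-1\right) = -2$)
$M{\left(K,S \right)} = -96 + 16 S$ ($M{\left(K,S \right)} = 4 \left(0 + 4\right) \left(-6 + S\right) = 4 \cdot 4 \left(-6 + S\right) = 4 \left(-24 + 4 S\right) = -96 + 16 S$)
$k = 1120$ ($k = - 5 \left(-96 + 16 \left(-8\right)\right) = - 5 \left(-96 - 128\right) = \left(-5\right) \left(-224\right) = 1120$)
$n = \frac{2961}{2}$ ($n = - \frac{\left(1120 - 133\right) \left(-5 - -2\right)}{2} = - \frac{987 \left(-5 + 2\right)}{2} = - \frac{987 \left(-3\right)}{2} = \left(- \frac{1}{2}\right) \left(-2961\right) = \frac{2961}{2} \approx 1480.5$)
$\frac{1}{n} = \frac{1}{\frac{2961}{2}} = \frac{2}{2961}$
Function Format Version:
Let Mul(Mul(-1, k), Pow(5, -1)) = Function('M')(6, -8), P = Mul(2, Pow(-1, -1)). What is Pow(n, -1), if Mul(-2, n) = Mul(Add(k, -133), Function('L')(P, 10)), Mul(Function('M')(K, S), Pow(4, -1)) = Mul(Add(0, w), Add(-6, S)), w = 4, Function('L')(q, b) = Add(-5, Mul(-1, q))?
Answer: Rational(2, 2961) ≈ 0.00067545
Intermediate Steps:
P = -2 (P = Mul(2, -1) = -2)
Function('M')(K, S) = Add(-96, Mul(16, S)) (Function('M')(K, S) = Mul(4, Mul(Add(0, 4), Add(-6, S))) = Mul(4, Mul(4, Add(-6, S))) = Mul(4, Add(-24, Mul(4, S))) = Add(-96, Mul(16, S)))
k = 1120 (k = Mul(-5, Add(-96, Mul(16, -8))) = Mul(-5, Add(-96, -128)) = Mul(-5, -224) = 1120)
n = Rational(2961, 2) (n = Mul(Rational(-1, 2), Mul(Add(1120, -133), Add(-5, Mul(-1, -2)))) = Mul(Rational(-1, 2), Mul(987, Add(-5, 2))) = Mul(Rational(-1, 2), Mul(987, -3)) = Mul(Rational(-1, 2), -2961) = Rational(2961, 2) ≈ 1480.5)
Pow(n, -1) = Pow(Rational(2961, 2), -1) = Rational(2, 2961)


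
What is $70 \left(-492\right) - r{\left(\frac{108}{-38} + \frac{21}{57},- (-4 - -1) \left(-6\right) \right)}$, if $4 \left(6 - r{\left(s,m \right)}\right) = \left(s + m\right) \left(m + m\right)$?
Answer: $- \frac{650973}{19} \approx -34262.0$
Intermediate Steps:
$r{\left(s,m \right)} = 6 - \frac{m \left(m + s\right)}{2}$ ($r{\left(s,m \right)} = 6 - \frac{\left(s + m\right) \left(m + m\right)}{4} = 6 - \frac{\left(m + s\right) 2 m}{4} = 6 - \frac{2 m \left(m + s\right)}{4} = 6 - \frac{m \left(m + s\right)}{2}$)
$70 \left(-492\right) - r{\left(\frac{108}{-38} + \frac{21}{57},- (-4 - -1) \left(-6\right) \right)} = 70 \left(-492\right) - \left(6 - \frac{\left(- (-4 - -1) \left(-6\right)\right)^{2}}{2} - \frac{- (-4 - -1) \left(-6\right) \left(\frac{108}{-38} + \frac{21}{57}\right)}{2}\right) = -34440 - \left(6 - \frac{\left(- (-4 + 1) \left(-6\right)\right)^{2}}{2} - \frac{- (-4 + 1) \left(-6\right) \left(108 \left(- \frac{1}{38}\right) + 21 \cdot \frac{1}{57}\right)}{2}\right) = -34440 - \left(6 - \frac{\left(\left(-1\right) \left(-3\right) \left(-6\right)\right)^{2}}{2} - \frac{\left(-1\right) \left(-3\right) \left(-6\right) \left(- \frac{54}{19} + \frac{7}{19}\right)}{2}\right) = -34440 - \left(6 - \frac{\left(3 \left(-6\right)\right)^{2}}{2} - \frac{1}{2} \cdot 3 \left(-6\right) \left(- \frac{47}{19}\right)\right) = -34440 - \left(6 - \frac{\left(-18\right)^{2}}{2} - \left(-9\right) \left(- \frac{47}{19}\right)\right) = -34440 - \left(6 - 162 - \frac{423}{19}\right) = -34440 - - \frac{3387}{19} = -34440 + \frac{3387}{19} = - \frac{650973}{19}$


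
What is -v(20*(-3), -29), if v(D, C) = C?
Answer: 29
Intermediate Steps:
-v(20*(-3), -29) = -1*(-29) = 29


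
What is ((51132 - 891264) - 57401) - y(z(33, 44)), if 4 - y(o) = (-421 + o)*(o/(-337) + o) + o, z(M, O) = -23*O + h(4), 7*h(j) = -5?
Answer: 1295291016/2359 ≈ 5.4909e+5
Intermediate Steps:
h(j) = -5/7 (h(j) = (⅐)*(-5) = -5/7)
z(M, O) = -5/7 - 23*O (z(M, O) = -23*O - 5/7 = -5/7 - 23*O)
y(o) = 4 - o - 336*o*(-421 + o)/337 (y(o) = 4 - ((-421 + o)*(o/(-337) + o) + o) = 4 - ((-421 + o)*(o*(-1/337) + o) + o) = 4 - ((-421 + o)*(-o/337 + o) + o) = 4 - ((-421 + o)*(336*o/337) + o) = 4 - (336*o*(-421 + o)/337 + o) = 4 - (o + 336*o*(-421 + o)/337) = 4 + (-o - 336*o*(-421 + o)/337) = 4 - o - 336*o*(-421 + o)/337)
((51132 - 891264) - 57401) - y(z(33, 44)) = ((51132 - 891264) - 57401) - (4 - 336*(-5/7 - 23*44)²/337 + 141119*(-5/7 - 23*44)/337) = (-840132 - 57401) - (4 - 336*(-5/7 - 1012)²/337 + 141119*(-5/7 - 1012)/337) = -897533 - (4 - 336*(-7089/7)²/337 + (141119/337)*(-7089/7)) = -897533 - (4 - 336/337*50253921/49 - 1000392591/2359) = -897533 - (4 - 2412188208/2359 - 1000392591/2359) = -897533 - 1*(-3412571363/2359) = -897533 + 3412571363/2359 = 1295291016/2359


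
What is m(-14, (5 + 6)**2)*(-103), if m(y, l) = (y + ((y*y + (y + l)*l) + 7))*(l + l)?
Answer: -327427936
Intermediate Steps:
m(y, l) = 2*l*(7 + y + y**2 + l*(l + y)) (m(y, l) = (y + ((y**2 + (l + y)*l) + 7))*(2*l) = (y + ((y**2 + l*(l + y)) + 7))*(2*l) = (y + (7 + y**2 + l*(l + y)))*(2*l) = (7 + y + y**2 + l*(l + y))*(2*l) = 2*l*(7 + y + y**2 + l*(l + y)))
m(-14, (5 + 6)**2)*(-103) = (2*(5 + 6)**2*(7 - 14 + ((5 + 6)**2)**2 + (-14)**2 + (5 + 6)**2*(-14)))*(-103) = (2*11**2*(7 - 14 + (11**2)**2 + 196 + 11**2*(-14)))*(-103) = (2*121*(7 - 14 + 121**2 + 196 + 121*(-14)))*(-103) = (2*121*(7 - 14 + 14641 + 196 - 1694))*(-103) = (2*121*13136)*(-103) = 3178912*(-103) = -327427936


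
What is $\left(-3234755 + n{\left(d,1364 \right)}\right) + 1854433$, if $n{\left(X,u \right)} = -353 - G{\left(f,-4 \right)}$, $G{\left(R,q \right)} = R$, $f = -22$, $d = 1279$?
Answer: $-1380653$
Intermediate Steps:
$n{\left(X,u \right)} = -331$ ($n{\left(X,u \right)} = -353 - -22 = -353 + 22 = -331$)
$\left(-3234755 + n{\left(d,1364 \right)}\right) + 1854433 = \left(-3234755 - 331\right) + 1854433 = -3235086 + 1854433 = -1380653$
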